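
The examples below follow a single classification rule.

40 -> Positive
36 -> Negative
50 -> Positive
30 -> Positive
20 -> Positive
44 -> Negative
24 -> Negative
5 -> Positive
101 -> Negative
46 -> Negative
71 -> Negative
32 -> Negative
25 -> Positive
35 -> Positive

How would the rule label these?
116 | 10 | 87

Every 'Positive' example satisfies: multiple of 5. None of the 'Negative' examples do.
116: Negative (116 = 5·23 + 1). 10: Positive (10 = 5·2). 87: Negative (87 = 5·17 + 2).

Negative, Positive, Negative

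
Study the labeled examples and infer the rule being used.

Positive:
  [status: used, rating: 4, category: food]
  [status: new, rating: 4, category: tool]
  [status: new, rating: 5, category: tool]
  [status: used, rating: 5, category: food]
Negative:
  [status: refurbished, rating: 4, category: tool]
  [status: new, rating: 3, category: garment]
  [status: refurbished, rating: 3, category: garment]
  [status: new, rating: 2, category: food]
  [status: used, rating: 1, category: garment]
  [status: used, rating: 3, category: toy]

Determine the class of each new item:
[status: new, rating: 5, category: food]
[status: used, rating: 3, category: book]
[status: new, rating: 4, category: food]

Positive, Negative, Positive

'Positive' ⟺ status is not refurbished AND rating ≥ 4.
[status: new, rating: 5, category: food]: status is new, rating = 5 — passes, so Positive.
[status: used, rating: 3, category: book]: status is used, rating = 3 — doesn't qualify, so Negative.
[status: new, rating: 4, category: food]: status is new, rating = 4 — passes, so Positive.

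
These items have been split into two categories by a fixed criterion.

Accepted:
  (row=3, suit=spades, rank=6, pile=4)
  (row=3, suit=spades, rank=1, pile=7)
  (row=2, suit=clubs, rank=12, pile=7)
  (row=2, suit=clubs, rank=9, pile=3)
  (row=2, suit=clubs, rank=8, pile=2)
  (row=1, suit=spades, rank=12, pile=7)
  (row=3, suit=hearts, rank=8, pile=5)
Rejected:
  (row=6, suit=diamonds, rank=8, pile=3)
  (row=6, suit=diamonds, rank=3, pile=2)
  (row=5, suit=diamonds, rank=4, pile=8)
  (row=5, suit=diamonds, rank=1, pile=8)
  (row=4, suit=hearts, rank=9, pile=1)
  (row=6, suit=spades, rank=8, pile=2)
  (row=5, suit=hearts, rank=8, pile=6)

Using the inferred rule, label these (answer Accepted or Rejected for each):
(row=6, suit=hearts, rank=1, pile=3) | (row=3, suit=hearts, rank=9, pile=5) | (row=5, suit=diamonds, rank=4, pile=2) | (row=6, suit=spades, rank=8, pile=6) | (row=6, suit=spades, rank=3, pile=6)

Rejected, Accepted, Rejected, Rejected, Rejected

Rule: row ≤ 3. This holds for each 'Accepted' example and fails for each 'Rejected' one.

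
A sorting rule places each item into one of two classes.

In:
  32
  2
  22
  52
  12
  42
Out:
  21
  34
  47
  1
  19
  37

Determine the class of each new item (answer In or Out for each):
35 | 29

All 'In' examples share one property — ends in digit 2 — and every 'Out' example lacks it.
35 — last digit 5, hence Out.
29 — last digit 9, hence Out.

Out, Out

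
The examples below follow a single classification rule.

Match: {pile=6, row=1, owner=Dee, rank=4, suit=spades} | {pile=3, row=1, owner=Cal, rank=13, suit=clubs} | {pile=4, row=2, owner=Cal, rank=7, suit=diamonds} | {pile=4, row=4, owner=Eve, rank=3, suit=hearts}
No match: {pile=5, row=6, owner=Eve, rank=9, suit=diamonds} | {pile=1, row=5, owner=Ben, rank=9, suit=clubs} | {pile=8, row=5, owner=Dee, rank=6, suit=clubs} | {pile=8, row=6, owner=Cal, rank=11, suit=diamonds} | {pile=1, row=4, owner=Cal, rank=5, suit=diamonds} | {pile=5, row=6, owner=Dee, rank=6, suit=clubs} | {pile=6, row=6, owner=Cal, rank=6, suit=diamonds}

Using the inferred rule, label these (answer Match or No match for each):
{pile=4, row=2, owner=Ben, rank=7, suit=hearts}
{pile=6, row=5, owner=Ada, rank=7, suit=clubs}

Match, No match

A rule that fits every label: row ≤ 4 AND pile ≥ 3 — true of each 'Match' example, false of each 'No match' one.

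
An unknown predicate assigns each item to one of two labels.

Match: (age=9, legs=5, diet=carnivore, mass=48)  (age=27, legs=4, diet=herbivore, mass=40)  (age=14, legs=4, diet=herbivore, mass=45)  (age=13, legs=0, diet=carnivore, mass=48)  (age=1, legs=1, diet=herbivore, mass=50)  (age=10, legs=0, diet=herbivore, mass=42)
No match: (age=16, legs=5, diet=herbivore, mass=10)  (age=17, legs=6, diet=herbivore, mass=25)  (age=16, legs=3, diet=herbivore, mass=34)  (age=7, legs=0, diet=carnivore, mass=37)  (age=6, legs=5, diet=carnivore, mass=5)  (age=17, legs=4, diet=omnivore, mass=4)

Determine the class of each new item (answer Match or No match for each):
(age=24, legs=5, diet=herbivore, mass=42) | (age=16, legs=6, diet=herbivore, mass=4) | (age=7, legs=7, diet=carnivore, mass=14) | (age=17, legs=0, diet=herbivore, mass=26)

The simplest hypothesis consistent with all the labels is: mass ≥ 40.
Match: (age=24, legs=5, diet=herbivore, mass=42), since mass = 42. No match: (age=16, legs=6, diet=herbivore, mass=4), since mass = 4. No match: (age=7, legs=7, diet=carnivore, mass=14), since mass = 14. No match: (age=17, legs=0, diet=herbivore, mass=26), since mass = 26.

Match, No match, No match, No match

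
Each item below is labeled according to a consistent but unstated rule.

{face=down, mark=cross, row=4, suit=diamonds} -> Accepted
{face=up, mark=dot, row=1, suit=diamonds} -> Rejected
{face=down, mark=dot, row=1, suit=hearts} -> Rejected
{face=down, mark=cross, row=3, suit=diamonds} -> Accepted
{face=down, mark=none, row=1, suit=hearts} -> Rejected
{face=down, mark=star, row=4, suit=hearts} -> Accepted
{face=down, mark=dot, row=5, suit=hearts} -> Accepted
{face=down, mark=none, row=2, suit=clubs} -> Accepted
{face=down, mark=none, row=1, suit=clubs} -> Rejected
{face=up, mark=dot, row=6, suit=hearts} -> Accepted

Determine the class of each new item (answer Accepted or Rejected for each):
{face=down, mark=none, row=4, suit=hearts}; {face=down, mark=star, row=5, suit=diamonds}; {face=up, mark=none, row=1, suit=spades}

Accepted, Accepted, Rejected

A rule that fits every label: row ≥ 2 — true of each 'Accepted' example, false of each 'Rejected' one.
{face=down, mark=none, row=4, suit=hearts}: row = 4 — fits, so Accepted. {face=down, mark=star, row=5, suit=diamonds}: row = 5 — fits, so Accepted. {face=up, mark=none, row=1, suit=spades}: row = 1 — does not satisfy this, so Rejected.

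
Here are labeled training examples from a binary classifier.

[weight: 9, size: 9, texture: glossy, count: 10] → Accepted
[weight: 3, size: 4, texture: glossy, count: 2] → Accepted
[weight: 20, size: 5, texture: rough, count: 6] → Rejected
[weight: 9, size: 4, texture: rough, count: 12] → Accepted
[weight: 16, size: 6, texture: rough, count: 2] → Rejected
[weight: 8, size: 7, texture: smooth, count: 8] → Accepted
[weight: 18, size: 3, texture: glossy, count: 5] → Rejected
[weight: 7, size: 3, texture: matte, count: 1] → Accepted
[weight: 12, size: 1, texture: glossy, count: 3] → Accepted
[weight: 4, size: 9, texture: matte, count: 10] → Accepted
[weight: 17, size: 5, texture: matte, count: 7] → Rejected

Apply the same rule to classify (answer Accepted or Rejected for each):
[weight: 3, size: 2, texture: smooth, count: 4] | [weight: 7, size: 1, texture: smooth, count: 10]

All 'Accepted' examples share one property — weight ≤ 12 — and every 'Rejected' example lacks it.
[weight: 3, size: 2, texture: smooth, count: 4] — weight = 3, hence Accepted.
[weight: 7, size: 1, texture: smooth, count: 10] — weight = 7, hence Accepted.

Accepted, Accepted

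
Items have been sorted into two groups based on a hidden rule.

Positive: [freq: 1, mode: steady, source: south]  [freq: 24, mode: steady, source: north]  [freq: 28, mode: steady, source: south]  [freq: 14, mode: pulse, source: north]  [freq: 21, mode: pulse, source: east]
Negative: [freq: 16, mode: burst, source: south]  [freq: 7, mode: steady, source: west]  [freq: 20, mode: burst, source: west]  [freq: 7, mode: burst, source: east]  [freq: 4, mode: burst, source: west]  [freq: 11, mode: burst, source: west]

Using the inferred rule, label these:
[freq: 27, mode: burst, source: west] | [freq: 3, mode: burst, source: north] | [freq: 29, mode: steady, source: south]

The common property of the 'Positive' items is: mode is not burst AND freq ≠ 7. No 'Negative' item has it.
[freq: 27, mode: burst, source: west]: Negative (mode is burst, freq = 27).
[freq: 3, mode: burst, source: north]: Negative (mode is burst, freq = 3).
[freq: 29, mode: steady, source: south]: Positive (mode is steady, freq = 29).

Negative, Negative, Positive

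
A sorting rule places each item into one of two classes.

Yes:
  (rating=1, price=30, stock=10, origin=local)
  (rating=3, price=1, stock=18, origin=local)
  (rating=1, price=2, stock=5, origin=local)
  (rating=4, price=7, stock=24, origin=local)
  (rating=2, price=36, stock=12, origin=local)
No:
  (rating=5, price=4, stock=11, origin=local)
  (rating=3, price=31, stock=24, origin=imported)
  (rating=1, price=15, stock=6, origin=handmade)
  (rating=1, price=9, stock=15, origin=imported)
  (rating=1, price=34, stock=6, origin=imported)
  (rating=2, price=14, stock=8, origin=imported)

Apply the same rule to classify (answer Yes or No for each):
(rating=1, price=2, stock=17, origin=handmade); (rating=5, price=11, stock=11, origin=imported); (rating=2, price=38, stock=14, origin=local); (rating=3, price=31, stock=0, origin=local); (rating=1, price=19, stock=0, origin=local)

No, No, Yes, Yes, Yes

The distinguishing property — origin is local AND rating ≤ 4 — holds for all the 'Yes' cases and none of the 'No' cases.
(rating=1, price=2, stock=17, origin=handmade): origin is handmade, rating = 1 — does not pass, so No.
(rating=5, price=11, stock=11, origin=imported): origin is imported, rating = 5 — does not pass, so No.
(rating=2, price=38, stock=14, origin=local): origin is local, rating = 2 — checks out, so Yes.
(rating=3, price=31, stock=0, origin=local): origin is local, rating = 3 — checks out, so Yes.
(rating=1, price=19, stock=0, origin=local): origin is local, rating = 1 — checks out, so Yes.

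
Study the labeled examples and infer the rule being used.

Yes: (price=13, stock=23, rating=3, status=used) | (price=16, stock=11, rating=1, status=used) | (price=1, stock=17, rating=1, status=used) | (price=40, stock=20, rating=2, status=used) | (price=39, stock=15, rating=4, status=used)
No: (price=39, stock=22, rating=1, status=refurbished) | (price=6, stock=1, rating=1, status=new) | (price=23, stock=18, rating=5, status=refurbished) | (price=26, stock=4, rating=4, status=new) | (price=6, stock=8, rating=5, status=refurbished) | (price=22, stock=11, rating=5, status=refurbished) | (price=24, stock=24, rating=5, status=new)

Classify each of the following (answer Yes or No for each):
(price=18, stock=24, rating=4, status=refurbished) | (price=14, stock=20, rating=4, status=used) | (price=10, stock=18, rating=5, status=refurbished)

The simplest hypothesis consistent with all the labels is: status is used.
(price=18, stock=24, rating=4, status=refurbished): No (status is refurbished). (price=14, stock=20, rating=4, status=used): Yes (status is used). (price=10, stock=18, rating=5, status=refurbished): No (status is refurbished).

No, Yes, No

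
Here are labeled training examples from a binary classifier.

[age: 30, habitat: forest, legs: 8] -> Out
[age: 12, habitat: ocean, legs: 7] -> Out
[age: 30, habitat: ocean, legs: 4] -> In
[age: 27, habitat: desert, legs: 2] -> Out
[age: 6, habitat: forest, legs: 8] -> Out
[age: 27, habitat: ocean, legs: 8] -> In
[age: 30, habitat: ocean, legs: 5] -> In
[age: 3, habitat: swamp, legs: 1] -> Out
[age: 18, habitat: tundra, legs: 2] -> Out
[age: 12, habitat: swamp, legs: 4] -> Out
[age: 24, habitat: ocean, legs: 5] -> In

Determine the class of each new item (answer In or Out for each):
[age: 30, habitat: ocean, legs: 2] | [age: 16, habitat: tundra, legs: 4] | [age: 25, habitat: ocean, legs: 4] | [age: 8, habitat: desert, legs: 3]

The distinguishing property — habitat is ocean AND age ≥ 18 — holds for all the 'In' cases and none of the 'Out' cases.

In, Out, In, Out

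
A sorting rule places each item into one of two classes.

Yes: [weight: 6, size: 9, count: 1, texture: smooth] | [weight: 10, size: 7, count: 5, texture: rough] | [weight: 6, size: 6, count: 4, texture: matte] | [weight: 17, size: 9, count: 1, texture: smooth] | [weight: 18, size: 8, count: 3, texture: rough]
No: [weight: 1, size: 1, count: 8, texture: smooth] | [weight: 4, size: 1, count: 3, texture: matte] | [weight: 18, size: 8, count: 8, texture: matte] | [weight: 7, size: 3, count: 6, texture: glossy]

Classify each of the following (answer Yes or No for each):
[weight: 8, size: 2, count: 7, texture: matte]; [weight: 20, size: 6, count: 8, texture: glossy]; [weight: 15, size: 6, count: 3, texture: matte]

No, No, Yes

The distinguishing property — count ≤ 5 AND size ≥ 3 — holds for all the 'Yes' cases and none of the 'No' cases.
[weight: 8, size: 2, count: 7, texture: matte]: count = 7, size = 2 — doesn't match, so No.
[weight: 20, size: 6, count: 8, texture: glossy]: count = 8, size = 6 — doesn't match, so No.
[weight: 15, size: 6, count: 3, texture: matte]: count = 3, size = 6 — passes, so Yes.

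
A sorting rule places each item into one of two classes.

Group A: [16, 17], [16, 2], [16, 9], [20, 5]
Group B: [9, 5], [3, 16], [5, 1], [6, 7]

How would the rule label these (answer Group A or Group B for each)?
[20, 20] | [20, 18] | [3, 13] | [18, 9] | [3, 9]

One predicate separates the groups cleanly: first ≥ 16.
Group A: [20, 20], since first 20. Group A: [20, 18], since first 20. Group B: [3, 13], since first 3. Group A: [18, 9], since first 18. Group B: [3, 9], since first 3.

Group A, Group A, Group B, Group A, Group B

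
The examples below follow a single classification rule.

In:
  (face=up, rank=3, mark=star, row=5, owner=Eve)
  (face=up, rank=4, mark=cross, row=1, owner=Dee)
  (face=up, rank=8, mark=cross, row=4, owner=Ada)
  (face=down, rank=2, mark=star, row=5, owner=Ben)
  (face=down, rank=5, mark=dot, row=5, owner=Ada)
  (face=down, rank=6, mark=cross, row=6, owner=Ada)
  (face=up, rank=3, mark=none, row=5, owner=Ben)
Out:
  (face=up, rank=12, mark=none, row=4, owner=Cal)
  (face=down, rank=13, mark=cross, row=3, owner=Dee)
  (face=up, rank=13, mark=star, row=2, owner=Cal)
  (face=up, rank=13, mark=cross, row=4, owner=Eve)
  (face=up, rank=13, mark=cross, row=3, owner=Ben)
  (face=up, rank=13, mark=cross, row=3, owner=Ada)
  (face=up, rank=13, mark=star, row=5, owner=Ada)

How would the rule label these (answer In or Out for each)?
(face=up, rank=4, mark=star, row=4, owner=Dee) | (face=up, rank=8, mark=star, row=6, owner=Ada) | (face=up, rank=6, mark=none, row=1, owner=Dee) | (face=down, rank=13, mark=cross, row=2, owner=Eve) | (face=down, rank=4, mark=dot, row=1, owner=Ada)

Rule: rank ≤ 8. This holds for each 'In' example and fails for each 'Out' one.
(face=up, rank=4, mark=star, row=4, owner=Dee) → rank = 4 → In. (face=up, rank=8, mark=star, row=6, owner=Ada) → rank = 8 → In. (face=up, rank=6, mark=none, row=1, owner=Dee) → rank = 6 → In. (face=down, rank=13, mark=cross, row=2, owner=Eve) → rank = 13 → Out. (face=down, rank=4, mark=dot, row=1, owner=Ada) → rank = 4 → In.

In, In, In, Out, In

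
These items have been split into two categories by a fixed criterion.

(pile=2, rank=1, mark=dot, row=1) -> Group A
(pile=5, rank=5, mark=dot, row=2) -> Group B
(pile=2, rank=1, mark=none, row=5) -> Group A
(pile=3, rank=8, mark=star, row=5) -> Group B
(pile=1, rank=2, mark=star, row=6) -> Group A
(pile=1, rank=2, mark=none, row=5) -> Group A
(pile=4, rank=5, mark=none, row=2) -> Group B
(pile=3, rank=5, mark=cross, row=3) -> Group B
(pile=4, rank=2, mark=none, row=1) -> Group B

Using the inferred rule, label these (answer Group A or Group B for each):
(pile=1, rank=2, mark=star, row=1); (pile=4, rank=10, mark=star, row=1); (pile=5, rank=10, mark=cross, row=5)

Group A, Group B, Group B

The rule appears to be: pile ≤ 2.
(pile=1, rank=2, mark=star, row=1) — pile = 1, hence Group A.
(pile=4, rank=10, mark=star, row=1) — pile = 4, hence Group B.
(pile=5, rank=10, mark=cross, row=5) — pile = 5, hence Group B.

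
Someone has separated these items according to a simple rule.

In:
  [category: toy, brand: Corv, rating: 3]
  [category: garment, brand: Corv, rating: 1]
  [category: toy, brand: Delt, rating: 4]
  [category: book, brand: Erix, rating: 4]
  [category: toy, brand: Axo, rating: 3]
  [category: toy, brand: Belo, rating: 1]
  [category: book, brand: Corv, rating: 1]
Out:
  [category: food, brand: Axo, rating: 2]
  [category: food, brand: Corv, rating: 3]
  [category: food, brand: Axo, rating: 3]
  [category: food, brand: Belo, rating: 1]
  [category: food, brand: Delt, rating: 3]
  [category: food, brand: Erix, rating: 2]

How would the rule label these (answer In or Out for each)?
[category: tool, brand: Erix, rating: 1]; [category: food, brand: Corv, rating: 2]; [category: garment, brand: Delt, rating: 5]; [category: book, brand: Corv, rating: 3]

The common property of the 'In' items is: category is not food. No 'Out' item has it.
[category: tool, brand: Erix, rating: 1] → category is tool → In.
[category: food, brand: Corv, rating: 2] → category is food → Out.
[category: garment, brand: Delt, rating: 5] → category is garment → In.
[category: book, brand: Corv, rating: 3] → category is book → In.

In, Out, In, In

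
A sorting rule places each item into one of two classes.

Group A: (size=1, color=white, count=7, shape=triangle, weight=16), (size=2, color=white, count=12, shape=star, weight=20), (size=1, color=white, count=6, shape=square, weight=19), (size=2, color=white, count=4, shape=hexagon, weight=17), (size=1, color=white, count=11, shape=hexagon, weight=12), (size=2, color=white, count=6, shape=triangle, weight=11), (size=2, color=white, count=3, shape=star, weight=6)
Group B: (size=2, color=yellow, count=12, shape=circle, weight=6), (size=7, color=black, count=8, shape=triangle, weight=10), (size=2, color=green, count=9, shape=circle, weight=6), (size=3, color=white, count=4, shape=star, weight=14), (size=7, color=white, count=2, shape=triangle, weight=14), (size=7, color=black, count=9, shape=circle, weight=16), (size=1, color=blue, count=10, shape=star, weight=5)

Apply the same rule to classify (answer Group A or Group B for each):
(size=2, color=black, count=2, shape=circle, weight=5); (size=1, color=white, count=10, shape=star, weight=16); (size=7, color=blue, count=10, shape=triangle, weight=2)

Every 'Group A' example satisfies: color is white AND size ≤ 2. None of the 'Group B' examples do.
(size=2, color=black, count=2, shape=circle, weight=5): Group B (color is black, size = 2). (size=1, color=white, count=10, shape=star, weight=16): Group A (color is white, size = 1). (size=7, color=blue, count=10, shape=triangle, weight=2): Group B (color is blue, size = 7).

Group B, Group A, Group B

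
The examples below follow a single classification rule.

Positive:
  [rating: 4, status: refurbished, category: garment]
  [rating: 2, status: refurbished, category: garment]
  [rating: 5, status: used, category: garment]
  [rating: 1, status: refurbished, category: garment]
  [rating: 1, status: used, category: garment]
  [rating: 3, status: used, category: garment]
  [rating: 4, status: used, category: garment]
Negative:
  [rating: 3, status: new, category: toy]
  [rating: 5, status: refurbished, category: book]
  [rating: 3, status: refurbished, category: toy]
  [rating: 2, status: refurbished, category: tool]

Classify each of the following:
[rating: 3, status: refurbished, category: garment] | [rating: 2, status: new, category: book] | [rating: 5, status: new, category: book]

Positive, Negative, Negative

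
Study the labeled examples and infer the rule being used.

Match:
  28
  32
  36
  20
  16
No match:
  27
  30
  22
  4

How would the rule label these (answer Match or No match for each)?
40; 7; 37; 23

Match, No match, No match, No match

All 'Match' examples share one property — multiple of 4 AND at least 16 — and every 'No match' example lacks it.
40 — 40 = 4·10, 40 ≥ 16, hence Match. 7 — 7 = 4·1 + 3, 7 < 16, hence No match. 37 — 37 = 4·9 + 1, 37 ≥ 16, hence No match. 23 — 23 = 4·5 + 3, 23 ≥ 16, hence No match.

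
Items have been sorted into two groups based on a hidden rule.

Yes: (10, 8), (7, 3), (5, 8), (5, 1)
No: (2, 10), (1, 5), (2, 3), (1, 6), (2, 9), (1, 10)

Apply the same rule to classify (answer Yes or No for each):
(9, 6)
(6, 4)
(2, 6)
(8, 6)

The rule appears to be: first ≥ 3.
(9, 6) — first 9, hence Yes. (6, 4) — first 6, hence Yes. (2, 6) — first 2, hence No. (8, 6) — first 8, hence Yes.

Yes, Yes, No, Yes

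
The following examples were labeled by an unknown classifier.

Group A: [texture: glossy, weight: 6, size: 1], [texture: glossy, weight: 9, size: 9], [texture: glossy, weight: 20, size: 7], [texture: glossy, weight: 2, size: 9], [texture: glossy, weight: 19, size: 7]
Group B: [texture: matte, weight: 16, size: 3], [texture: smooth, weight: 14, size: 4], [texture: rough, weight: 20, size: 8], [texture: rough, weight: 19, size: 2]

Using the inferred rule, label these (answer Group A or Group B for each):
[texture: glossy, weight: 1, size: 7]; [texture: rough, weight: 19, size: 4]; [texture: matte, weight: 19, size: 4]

Group A, Group B, Group B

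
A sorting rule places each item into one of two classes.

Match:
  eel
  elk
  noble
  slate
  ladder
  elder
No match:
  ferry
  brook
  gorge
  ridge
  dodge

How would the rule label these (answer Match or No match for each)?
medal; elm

Match, Match

All 'Match' examples share one property — contains 'l' — and every 'No match' example lacks it.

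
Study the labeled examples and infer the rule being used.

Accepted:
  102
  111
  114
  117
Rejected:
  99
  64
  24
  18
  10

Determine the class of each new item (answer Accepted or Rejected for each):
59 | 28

Rejected, Rejected

The classifier is using: at least 102.
59 — 59 < 102, hence Rejected.
28 — 28 < 102, hence Rejected.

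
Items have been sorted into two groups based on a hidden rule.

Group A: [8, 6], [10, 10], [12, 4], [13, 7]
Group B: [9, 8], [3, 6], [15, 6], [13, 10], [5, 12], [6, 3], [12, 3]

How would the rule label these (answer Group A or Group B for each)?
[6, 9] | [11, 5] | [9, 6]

One predicate separates the groups cleanly: sum is even.

Group B, Group A, Group B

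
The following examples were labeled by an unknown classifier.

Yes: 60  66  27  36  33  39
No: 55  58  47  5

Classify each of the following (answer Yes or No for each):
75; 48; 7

The classifier is using: multiple of 3.
75: 75 = 3·25 — satisfies this, so Yes.
48: 48 = 3·16 — satisfies this, so Yes.
7: 7 = 3·2 + 1 — does not fit, so No.

Yes, Yes, No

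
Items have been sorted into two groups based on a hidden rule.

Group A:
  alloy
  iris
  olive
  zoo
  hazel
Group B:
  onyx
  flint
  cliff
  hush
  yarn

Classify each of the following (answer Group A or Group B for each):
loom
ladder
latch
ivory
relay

Group A, Group A, Group B, Group A, Group A

The classifier is using: has ≥ 2 vowels.
loom — 2 vowels, hence Group A. ladder — 2 vowels, hence Group A. latch — 1 vowel, hence Group B. ivory — 2 vowels, hence Group A. relay — 2 vowels, hence Group A.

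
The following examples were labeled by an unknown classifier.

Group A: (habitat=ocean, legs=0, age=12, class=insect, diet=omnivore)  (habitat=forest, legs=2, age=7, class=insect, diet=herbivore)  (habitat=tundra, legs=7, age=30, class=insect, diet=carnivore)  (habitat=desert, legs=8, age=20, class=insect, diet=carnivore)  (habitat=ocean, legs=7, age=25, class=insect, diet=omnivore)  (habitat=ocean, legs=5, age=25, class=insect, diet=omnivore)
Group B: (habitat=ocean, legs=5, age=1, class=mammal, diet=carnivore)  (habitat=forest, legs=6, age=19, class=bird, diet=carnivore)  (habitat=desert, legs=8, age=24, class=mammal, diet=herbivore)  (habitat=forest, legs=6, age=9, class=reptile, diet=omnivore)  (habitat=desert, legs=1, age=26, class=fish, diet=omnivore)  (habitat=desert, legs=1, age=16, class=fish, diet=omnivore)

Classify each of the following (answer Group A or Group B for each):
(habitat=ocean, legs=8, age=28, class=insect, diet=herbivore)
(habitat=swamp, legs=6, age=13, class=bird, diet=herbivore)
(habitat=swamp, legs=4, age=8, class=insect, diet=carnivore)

The rule appears to be: class is insect.
Group A: (habitat=ocean, legs=8, age=28, class=insect, diet=herbivore), since class is insect.
Group B: (habitat=swamp, legs=6, age=13, class=bird, diet=herbivore), since class is bird.
Group A: (habitat=swamp, legs=4, age=8, class=insect, diet=carnivore), since class is insect.

Group A, Group B, Group A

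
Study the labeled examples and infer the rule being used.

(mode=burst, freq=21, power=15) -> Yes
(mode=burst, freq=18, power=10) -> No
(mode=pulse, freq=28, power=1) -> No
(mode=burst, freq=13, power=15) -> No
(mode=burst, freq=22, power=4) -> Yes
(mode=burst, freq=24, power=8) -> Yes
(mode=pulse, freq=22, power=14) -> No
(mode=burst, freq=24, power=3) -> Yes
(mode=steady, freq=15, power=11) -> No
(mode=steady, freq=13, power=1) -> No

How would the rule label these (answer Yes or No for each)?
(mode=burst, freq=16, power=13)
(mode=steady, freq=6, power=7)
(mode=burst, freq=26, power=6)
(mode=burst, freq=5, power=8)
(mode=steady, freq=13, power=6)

No, No, Yes, No, No

The rule appears to be: mode is burst AND freq ≥ 21.
(mode=burst, freq=16, power=13) — mode is burst, freq = 16, hence No. (mode=steady, freq=6, power=7) — mode is steady, freq = 6, hence No. (mode=burst, freq=26, power=6) — mode is burst, freq = 26, hence Yes. (mode=burst, freq=5, power=8) — mode is burst, freq = 5, hence No. (mode=steady, freq=13, power=6) — mode is steady, freq = 13, hence No.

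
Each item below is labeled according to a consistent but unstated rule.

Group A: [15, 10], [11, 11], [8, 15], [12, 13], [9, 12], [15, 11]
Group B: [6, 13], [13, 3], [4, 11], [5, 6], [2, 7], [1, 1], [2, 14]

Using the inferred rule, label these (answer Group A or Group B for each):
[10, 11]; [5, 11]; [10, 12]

One predicate separates the groups cleanly: sum ≥ 21.
[10, 11]: 10+11 = 21, meets the rule → Group A. [5, 11]: 5+11 = 16, lacks this property → Group B. [10, 12]: 10+12 = 22, meets the rule → Group A.

Group A, Group B, Group A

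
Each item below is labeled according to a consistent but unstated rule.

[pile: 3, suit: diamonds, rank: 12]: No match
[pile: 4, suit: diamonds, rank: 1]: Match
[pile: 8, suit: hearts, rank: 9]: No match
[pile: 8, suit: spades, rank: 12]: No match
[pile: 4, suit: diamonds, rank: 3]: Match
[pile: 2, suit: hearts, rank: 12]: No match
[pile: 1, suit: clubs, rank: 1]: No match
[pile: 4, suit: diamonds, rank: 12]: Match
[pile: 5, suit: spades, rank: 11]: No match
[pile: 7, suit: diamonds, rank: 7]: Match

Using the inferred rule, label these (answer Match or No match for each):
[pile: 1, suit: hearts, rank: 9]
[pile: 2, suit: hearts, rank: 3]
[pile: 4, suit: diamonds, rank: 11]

Every 'Match' example satisfies: suit is diamonds AND pile ≥ 4. None of the 'No match' examples do.

No match, No match, Match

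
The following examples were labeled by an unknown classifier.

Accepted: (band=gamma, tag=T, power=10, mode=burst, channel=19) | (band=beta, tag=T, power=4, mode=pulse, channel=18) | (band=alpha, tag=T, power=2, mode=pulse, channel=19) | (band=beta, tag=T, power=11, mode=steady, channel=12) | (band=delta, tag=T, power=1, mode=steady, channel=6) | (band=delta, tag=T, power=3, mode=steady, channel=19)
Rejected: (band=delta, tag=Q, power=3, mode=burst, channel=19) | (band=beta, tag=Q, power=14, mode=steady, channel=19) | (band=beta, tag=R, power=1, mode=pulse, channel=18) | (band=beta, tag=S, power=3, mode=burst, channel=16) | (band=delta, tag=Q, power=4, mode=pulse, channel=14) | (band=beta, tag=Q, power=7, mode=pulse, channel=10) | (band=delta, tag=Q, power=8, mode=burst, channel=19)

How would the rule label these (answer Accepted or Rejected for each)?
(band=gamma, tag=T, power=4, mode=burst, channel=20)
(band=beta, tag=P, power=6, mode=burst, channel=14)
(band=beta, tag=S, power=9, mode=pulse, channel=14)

The classifier is using: tag is T.
(band=gamma, tag=T, power=4, mode=burst, channel=20): tag is T, satisfies this → Accepted. (band=beta, tag=P, power=6, mode=burst, channel=14): tag is P, doesn't qualify → Rejected. (band=beta, tag=S, power=9, mode=pulse, channel=14): tag is S, doesn't qualify → Rejected.

Accepted, Rejected, Rejected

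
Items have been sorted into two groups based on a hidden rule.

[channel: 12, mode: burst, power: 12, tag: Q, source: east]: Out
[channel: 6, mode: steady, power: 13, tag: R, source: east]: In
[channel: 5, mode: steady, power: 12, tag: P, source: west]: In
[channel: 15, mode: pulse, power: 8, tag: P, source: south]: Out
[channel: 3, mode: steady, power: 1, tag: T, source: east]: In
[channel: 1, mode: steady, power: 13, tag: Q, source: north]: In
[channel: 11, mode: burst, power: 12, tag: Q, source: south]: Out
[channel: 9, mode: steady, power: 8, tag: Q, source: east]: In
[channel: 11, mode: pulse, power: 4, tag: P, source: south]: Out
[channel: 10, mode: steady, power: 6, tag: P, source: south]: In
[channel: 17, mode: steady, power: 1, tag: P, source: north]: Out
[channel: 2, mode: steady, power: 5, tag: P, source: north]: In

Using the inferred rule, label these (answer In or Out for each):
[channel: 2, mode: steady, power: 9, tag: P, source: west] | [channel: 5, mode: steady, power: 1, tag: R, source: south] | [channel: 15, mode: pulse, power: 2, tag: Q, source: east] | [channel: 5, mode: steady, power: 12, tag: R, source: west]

In, In, Out, In

Every 'In' example satisfies: channel ≤ 10. None of the 'Out' examples do.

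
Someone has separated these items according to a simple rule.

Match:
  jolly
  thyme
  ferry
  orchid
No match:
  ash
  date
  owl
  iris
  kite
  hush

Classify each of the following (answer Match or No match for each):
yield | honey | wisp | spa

The pattern is that an item is 'Match' exactly when: length ≥ 5.

Match, Match, No match, No match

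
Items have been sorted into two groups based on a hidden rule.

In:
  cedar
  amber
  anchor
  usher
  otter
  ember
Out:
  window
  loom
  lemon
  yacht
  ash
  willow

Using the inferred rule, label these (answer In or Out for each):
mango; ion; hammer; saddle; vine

Out, Out, In, Out, Out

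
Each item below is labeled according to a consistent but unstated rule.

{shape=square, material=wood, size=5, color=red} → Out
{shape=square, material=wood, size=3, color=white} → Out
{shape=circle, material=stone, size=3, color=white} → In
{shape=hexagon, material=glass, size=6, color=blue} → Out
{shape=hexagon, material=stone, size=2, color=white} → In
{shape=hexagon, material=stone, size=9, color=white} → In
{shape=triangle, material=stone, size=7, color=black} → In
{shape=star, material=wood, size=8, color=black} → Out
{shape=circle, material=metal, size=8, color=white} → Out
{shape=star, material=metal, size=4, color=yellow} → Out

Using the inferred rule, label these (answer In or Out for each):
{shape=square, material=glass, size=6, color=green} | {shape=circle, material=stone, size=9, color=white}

Out, In

The pattern is that an item is 'In' exactly when: material is stone.
{shape=square, material=glass, size=6, color=green}: Out (material is glass).
{shape=circle, material=stone, size=9, color=white}: In (material is stone).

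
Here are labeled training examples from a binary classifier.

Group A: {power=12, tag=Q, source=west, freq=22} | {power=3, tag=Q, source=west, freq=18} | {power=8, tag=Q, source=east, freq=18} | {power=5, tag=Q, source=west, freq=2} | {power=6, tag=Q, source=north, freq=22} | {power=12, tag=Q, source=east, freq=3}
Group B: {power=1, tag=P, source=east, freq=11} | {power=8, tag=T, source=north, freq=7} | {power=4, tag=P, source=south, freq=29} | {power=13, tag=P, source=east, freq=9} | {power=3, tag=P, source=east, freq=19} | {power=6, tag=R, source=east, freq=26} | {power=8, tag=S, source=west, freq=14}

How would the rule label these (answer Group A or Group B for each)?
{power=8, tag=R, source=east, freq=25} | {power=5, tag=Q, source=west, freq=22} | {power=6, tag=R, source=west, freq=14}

All 'Group A' examples share one property — tag is Q — and every 'Group B' example lacks it.
{power=8, tag=R, source=east, freq=25} — tag is R, hence Group B. {power=5, tag=Q, source=west, freq=22} — tag is Q, hence Group A. {power=6, tag=R, source=west, freq=14} — tag is R, hence Group B.

Group B, Group A, Group B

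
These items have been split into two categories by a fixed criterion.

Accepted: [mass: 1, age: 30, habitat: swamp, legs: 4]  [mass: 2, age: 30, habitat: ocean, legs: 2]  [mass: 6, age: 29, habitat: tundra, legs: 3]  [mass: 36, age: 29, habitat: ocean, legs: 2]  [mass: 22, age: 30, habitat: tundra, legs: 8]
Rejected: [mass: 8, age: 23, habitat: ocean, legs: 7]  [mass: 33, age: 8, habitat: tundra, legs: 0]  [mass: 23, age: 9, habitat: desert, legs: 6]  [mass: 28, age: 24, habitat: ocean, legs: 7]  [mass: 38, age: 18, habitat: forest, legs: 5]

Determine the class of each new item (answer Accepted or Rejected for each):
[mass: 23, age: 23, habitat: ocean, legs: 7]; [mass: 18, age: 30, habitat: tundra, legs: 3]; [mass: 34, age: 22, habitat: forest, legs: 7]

The pattern is that an item is 'Accepted' exactly when: age ≥ 29.
[mass: 23, age: 23, habitat: ocean, legs: 7] — age = 23, hence Rejected. [mass: 18, age: 30, habitat: tundra, legs: 3] — age = 30, hence Accepted. [mass: 34, age: 22, habitat: forest, legs: 7] — age = 22, hence Rejected.

Rejected, Accepted, Rejected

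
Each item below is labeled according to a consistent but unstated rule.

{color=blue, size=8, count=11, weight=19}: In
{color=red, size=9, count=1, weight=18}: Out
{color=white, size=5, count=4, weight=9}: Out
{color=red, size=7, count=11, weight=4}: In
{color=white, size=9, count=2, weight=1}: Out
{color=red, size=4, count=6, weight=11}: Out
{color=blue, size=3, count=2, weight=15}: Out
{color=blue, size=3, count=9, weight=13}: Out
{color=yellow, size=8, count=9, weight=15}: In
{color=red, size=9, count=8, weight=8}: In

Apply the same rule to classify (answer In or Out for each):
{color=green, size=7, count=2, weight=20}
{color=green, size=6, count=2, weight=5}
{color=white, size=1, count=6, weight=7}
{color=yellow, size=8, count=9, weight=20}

The rule appears to be: count ≥ 4 AND size ≥ 7.
{color=green, size=7, count=2, weight=20} — count = 2, size = 7, hence Out.
{color=green, size=6, count=2, weight=5} — count = 2, size = 6, hence Out.
{color=white, size=1, count=6, weight=7} — count = 6, size = 1, hence Out.
{color=yellow, size=8, count=9, weight=20} — count = 9, size = 8, hence In.

Out, Out, Out, In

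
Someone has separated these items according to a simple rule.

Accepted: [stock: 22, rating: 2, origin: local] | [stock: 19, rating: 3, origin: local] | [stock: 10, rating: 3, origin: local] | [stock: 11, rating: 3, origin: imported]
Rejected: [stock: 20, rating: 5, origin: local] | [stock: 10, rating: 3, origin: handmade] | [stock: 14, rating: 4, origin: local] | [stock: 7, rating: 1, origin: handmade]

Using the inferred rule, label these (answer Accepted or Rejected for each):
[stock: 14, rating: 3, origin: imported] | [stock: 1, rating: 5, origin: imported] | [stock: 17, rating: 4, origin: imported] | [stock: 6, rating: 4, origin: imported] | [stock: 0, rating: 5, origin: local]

Accepted, Rejected, Rejected, Rejected, Rejected

The rule appears to be: origin is not handmade AND rating ≤ 3.
[stock: 14, rating: 3, origin: imported]: Accepted (origin is imported, rating = 3).
[stock: 1, rating: 5, origin: imported]: Rejected (origin is imported, rating = 5).
[stock: 17, rating: 4, origin: imported]: Rejected (origin is imported, rating = 4).
[stock: 6, rating: 4, origin: imported]: Rejected (origin is imported, rating = 4).
[stock: 0, rating: 5, origin: local]: Rejected (origin is local, rating = 5).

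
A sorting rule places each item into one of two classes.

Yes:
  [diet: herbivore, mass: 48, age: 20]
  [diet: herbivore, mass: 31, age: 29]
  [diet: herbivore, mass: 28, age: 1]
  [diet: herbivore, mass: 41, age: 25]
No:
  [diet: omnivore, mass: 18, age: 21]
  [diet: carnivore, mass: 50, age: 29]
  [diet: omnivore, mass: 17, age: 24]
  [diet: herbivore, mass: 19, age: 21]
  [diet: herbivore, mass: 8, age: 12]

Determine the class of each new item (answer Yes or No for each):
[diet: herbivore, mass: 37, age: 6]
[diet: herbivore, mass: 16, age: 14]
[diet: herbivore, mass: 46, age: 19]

Yes, No, Yes

The distinguishing property — diet is herbivore AND mass ≥ 28 — holds for all the 'Yes' cases and none of the 'No' cases.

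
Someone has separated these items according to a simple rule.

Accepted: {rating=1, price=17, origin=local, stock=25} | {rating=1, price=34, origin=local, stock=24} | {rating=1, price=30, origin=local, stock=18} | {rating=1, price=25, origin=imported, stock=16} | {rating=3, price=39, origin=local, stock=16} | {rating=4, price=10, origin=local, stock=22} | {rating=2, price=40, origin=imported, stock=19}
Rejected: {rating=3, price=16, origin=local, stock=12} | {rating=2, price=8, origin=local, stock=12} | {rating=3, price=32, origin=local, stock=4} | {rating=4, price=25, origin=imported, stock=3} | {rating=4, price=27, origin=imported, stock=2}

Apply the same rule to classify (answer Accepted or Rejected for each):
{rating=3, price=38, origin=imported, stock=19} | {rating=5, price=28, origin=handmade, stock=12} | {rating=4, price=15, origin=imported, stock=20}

Accepted, Rejected, Accepted

The distinguishing property — stock ≥ 16 — holds for all the 'Accepted' cases and none of the 'Rejected' cases.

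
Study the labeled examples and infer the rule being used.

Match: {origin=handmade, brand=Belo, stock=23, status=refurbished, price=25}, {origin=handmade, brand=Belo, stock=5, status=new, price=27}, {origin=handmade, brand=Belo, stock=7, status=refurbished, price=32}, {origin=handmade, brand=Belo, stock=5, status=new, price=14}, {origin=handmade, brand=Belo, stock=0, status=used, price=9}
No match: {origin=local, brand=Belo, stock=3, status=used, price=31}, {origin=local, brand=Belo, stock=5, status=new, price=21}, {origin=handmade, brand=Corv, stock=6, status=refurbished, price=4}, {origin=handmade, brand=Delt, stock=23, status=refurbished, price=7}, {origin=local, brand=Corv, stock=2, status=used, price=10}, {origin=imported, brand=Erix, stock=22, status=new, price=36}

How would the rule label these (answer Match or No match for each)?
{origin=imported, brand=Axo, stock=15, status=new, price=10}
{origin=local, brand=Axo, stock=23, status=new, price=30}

The classifier is using: origin is handmade AND brand is Belo.
{origin=imported, brand=Axo, stock=15, status=new, price=10}: origin is imported, brand is Axo, does not fit → No match. {origin=local, brand=Axo, stock=23, status=new, price=30}: origin is local, brand is Axo, does not fit → No match.

No match, No match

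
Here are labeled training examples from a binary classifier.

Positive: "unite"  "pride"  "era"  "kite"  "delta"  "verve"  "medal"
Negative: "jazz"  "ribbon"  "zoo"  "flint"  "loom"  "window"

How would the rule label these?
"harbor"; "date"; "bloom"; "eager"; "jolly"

Negative, Positive, Negative, Positive, Negative

Rule: contains 'e'. This holds for each 'Positive' example and fails for each 'Negative' one.
"harbor" — no 'e', hence Negative.
"date" — has 'e', hence Positive.
"bloom" — no 'e', hence Negative.
"eager" — has 'e', hence Positive.
"jolly" — no 'e', hence Negative.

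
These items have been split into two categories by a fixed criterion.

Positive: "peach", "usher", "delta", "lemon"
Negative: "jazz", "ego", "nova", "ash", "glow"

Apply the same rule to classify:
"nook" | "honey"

Negative, Positive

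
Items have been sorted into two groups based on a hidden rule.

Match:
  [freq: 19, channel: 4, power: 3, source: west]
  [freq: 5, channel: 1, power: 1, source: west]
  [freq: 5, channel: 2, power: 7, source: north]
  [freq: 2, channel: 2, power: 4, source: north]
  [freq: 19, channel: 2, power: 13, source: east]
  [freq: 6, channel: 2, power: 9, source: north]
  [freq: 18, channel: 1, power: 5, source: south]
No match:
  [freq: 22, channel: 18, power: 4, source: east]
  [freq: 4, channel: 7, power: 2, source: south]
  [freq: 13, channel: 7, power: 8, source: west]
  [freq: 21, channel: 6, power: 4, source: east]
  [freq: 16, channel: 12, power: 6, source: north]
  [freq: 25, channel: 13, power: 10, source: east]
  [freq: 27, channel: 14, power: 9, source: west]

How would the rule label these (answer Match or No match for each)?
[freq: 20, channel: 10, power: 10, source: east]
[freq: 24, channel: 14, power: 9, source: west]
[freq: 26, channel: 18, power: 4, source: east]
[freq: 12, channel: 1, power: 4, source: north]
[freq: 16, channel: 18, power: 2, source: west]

No match, No match, No match, Match, No match

All 'Match' examples share one property — channel ≤ 4 — and every 'No match' example lacks it.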